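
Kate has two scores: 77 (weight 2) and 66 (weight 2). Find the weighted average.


Weighted sum:
2 x 77 + 2 x 66 = 286
Total weight:
2 + 2 = 4
Weighted average:
286 / 4 = 71.5

71.5


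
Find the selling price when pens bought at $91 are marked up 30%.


Calculate the markup amount:
30% of $91 = $27.30
Add to cost:
$91 + $27.30 = $118.30

$118.30


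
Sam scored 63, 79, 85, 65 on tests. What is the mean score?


Add the scores:
63 + 79 + 85 + 65 = 292
Divide by the number of tests:
292 / 4 = 73

73


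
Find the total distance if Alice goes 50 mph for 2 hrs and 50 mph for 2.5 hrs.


Leg 1 distance:
50 x 2 = 100 miles
Leg 2 distance:
50 x 2.5 = 125 miles
Total distance:
100 + 125 = 225 miles

225 miles


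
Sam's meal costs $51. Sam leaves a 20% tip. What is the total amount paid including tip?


Calculate the tip:
20% of $51 = $10.20
Add tip to meal cost:
$51 + $10.20 = $61.20

$61.20


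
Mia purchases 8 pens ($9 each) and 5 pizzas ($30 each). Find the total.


Cost of pens:
8 x $9 = $72
Cost of pizzas:
5 x $30 = $150
Add both:
$72 + $150 = $222

$222


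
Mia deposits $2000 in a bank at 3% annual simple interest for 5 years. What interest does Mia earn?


Use the formula I = P x R x T / 100
P x R x T = 2000 x 3 x 5 = 30000
I = 30000 / 100 = $300

$300


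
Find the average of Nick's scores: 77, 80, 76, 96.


Add the scores:
77 + 80 + 76 + 96 = 329
Divide by the number of tests:
329 / 4 = 82.25

82.25


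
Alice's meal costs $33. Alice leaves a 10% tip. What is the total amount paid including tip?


Calculate the tip:
10% of $33 = $3.30
Add tip to meal cost:
$33 + $3.30 = $36.30

$36.30


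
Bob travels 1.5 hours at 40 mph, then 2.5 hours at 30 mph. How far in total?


Leg 1 distance:
40 x 1.5 = 60 miles
Leg 2 distance:
30 x 2.5 = 75 miles
Total distance:
60 + 75 = 135 miles

135 miles


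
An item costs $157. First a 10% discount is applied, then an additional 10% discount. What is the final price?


First discount:
10% of $157 = $15.70
Price after first discount:
$157 - $15.70 = $141.30
Second discount:
10% of $141.30 = $14.13
Final price:
$141.30 - $14.13 = $127.17

$127.17


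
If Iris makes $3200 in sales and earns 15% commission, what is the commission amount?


Convert rate to decimal:
15% = 0.15
Multiply by sales:
$3200 x 0.15 = $480

$480


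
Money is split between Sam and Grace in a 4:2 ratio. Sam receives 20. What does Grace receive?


Find the multiplier:
20 / 4 = 5
Apply to Grace's share:
2 x 5 = 10

10


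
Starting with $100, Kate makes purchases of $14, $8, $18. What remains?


Add up expenses:
$14 + $8 + $18 = $40
Subtract from budget:
$100 - $40 = $60

$60


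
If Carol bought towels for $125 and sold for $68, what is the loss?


Selling price = $68
Cost price = $125
Loss = cost price - selling price:
Loss = $125 - $68 = $57

$57


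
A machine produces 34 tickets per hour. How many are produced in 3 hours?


Production rate: 34 tickets per hour
Time: 3 hours
Total: 34 x 3 = 102 tickets

102 tickets


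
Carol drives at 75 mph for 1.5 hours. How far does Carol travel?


Use the formula: distance = speed x time
Speed = 75 mph, Time = 1.5 hours
75 x 1.5 = 112.5 miles

112.5 miles


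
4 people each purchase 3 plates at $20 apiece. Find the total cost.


Cost per person:
3 x $20 = $60
Group total:
4 x $60 = $240

$240


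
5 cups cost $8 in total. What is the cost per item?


Total cost: $8
Number of items: 5
Unit price: $8 / 5 = $1.60

$1.60


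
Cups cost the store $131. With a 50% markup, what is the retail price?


Calculate the markup amount:
50% of $131 = $65.50
Add to cost:
$131 + $65.50 = $196.50

$196.50


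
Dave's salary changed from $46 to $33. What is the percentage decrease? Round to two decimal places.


Find the absolute change:
|33 - 46| = 13
Divide by original and multiply by 100:
13 / 46 x 100 = 28.2608...% ≈ 28.26%

28.26%


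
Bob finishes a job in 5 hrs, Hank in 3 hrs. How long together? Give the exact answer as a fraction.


Bob's rate: 1/5 of the job per hour
Hank's rate: 1/3 of the job per hour
Combined rate: 1/5 + 1/3 = 8/15 per hour
Time = 1 / (8/15) = 15/8 hours (≈ 1.88 hours)

15/8 hours


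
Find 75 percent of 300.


Convert percentage to decimal:
75% = 0.75
Multiply:
300 x 0.75 = 225

225


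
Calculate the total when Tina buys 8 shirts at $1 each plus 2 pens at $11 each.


Cost of shirts:
8 x $1 = $8
Cost of pens:
2 x $11 = $22
Add both:
$8 + $22 = $30

$30


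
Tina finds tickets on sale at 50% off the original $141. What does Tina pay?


Calculate the discount amount:
50% of $141 = $70.50
Subtract from original:
$141 - $70.50 = $70.50

$70.50


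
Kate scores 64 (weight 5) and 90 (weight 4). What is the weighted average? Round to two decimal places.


Weighted sum:
5 x 64 + 4 x 90 = 680
Total weight:
5 + 4 = 9
Weighted average:
680 / 9 = 75.5555... ≈ 75.56

75.56


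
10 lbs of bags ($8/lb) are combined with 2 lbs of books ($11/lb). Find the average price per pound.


Cost of bags:
10 x $8 = $80
Cost of books:
2 x $11 = $22
Total cost: $80 + $22 = $102
Total weight: 12 lbs
Average: $102 / 12 = $8.50/lb

$8.50/lb


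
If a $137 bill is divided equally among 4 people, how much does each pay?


Total bill: $137
Number of people: 4
Each pays: $137 / 4 = $34.25

$34.25


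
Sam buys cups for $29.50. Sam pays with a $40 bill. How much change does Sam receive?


Start with the amount paid:
$40
Subtract the price:
$40 - $29.50 = $10.50

$10.50


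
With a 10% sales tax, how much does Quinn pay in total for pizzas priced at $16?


Calculate the tax:
10% of $16 = $1.60
Add tax to price:
$16 + $1.60 = $17.60

$17.60


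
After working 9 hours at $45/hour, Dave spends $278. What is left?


Calculate earnings:
9 x $45 = $405
Subtract spending:
$405 - $278 = $127

$127


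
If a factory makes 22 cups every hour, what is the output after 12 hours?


Production rate: 22 cups per hour
Time: 12 hours
Total: 22 x 12 = 264 cups

264 cups


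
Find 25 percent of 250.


Convert percentage to decimal:
25% = 0.25
Multiply:
250 x 0.25 = 62.5

62.5


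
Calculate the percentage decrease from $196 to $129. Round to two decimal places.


Find the absolute change:
|129 - 196| = 67
Divide by original and multiply by 100:
67 / 196 x 100 = 34.1836...% ≈ 34.18%

34.18%


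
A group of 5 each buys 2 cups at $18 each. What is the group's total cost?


Cost per person:
2 x $18 = $36
Group total:
5 x $36 = $180

$180


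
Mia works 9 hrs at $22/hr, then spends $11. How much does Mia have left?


Calculate earnings:
9 x $22 = $198
Subtract spending:
$198 - $11 = $187

$187


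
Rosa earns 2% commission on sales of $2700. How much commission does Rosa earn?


Convert rate to decimal:
2% = 0.02
Multiply by sales:
$2700 x 0.02 = $54

$54


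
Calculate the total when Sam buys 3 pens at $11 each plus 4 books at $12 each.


Cost of pens:
3 x $11 = $33
Cost of books:
4 x $12 = $48
Add both:
$33 + $48 = $81

$81


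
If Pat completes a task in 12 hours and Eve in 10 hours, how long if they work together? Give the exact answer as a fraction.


Pat's rate: 1/12 of the job per hour
Eve's rate: 1/10 of the job per hour
Combined rate: 1/12 + 1/10 = 11/60 per hour
Time = 1 / (11/60) = 60/11 hours (≈ 5.45 hours)

60/11 hours


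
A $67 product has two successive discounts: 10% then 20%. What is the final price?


First discount:
10% of $67 = $6.70
Price after first discount:
$67 - $6.70 = $60.30
Second discount:
20% of $60.30 = $12.06
Final price:
$60.30 - $12.06 = $48.24

$48.24


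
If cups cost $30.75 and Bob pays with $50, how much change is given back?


Start with the amount paid:
$50
Subtract the price:
$50 - $30.75 = $19.25

$19.25


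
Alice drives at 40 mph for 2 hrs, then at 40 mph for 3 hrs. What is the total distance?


Leg 1 distance:
40 x 2 = 80 miles
Leg 2 distance:
40 x 3 = 120 miles
Total distance:
80 + 120 = 200 miles

200 miles


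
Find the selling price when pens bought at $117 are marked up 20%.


Calculate the markup amount:
20% of $117 = $23.40
Add to cost:
$117 + $23.40 = $140.40

$140.40


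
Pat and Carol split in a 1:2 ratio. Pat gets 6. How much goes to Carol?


Find the multiplier:
6 / 1 = 6
Apply to Carol's share:
2 x 6 = 12

12


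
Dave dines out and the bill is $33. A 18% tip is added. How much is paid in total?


Calculate the tip:
18% of $33 = $5.94
Add tip to meal cost:
$33 + $5.94 = $38.94

$38.94


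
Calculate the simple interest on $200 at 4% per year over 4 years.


Use the formula I = P x R x T / 100
P x R x T = 200 x 4 x 4 = 3200
I = 3200 / 100 = $32

$32


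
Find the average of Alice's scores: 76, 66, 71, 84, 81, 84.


Add the scores:
76 + 66 + 71 + 84 + 81 + 84 = 462
Divide by the number of tests:
462 / 6 = 77

77


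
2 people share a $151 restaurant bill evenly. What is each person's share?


Total bill: $151
Number of people: 2
Each pays: $151 / 2 = $75.50

$75.50


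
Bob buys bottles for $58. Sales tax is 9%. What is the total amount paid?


Calculate the tax:
9% of $58 = $5.22
Add tax to price:
$58 + $5.22 = $63.22

$63.22


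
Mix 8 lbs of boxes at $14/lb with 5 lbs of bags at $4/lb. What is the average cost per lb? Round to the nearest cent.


Cost of boxes:
8 x $14 = $112
Cost of bags:
5 x $4 = $20
Total cost: $112 + $20 = $132
Total weight: 13 lbs
Average: $132 / 13 = $10.1538... ≈ $10.15/lb

$10.15/lb


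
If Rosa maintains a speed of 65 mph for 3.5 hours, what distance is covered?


Use the formula: distance = speed x time
Speed = 65 mph, Time = 3.5 hours
65 x 3.5 = 227.5 miles

227.5 miles


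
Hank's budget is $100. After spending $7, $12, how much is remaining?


Add up expenses:
$7 + $12 = $19
Subtract from budget:
$100 - $19 = $81

$81


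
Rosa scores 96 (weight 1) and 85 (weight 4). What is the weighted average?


Weighted sum:
1 x 96 + 4 x 85 = 436
Total weight:
1 + 4 = 5
Weighted average:
436 / 5 = 87.2

87.2


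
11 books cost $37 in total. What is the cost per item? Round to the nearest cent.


Total cost: $37
Number of items: 11
Unit price: $37 / 11 = $3.3636... ≈ $3.36

$3.36


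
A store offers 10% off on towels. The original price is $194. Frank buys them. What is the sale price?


Calculate the discount amount:
10% of $194 = $19.40
Subtract from original:
$194 - $19.40 = $174.60

$174.60


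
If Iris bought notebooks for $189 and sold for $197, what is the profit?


Selling price = $197
Cost price = $189
Profit = selling price - cost price:
Profit = $197 - $189 = $8

$8


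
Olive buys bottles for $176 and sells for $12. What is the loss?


Selling price = $12
Cost price = $176
Loss = cost price - selling price:
Loss = $176 - $12 = $164

$164


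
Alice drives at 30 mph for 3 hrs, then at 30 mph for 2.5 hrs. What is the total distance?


Leg 1 distance:
30 x 3 = 90 miles
Leg 2 distance:
30 x 2.5 = 75 miles
Total distance:
90 + 75 = 165 miles

165 miles


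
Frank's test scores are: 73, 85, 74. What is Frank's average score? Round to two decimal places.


Add the scores:
73 + 85 + 74 = 232
Divide by the number of tests:
232 / 3 = 77.3333... ≈ 77.33

77.33


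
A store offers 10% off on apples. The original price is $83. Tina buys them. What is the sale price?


Calculate the discount amount:
10% of $83 = $8.30
Subtract from original:
$83 - $8.30 = $74.70

$74.70


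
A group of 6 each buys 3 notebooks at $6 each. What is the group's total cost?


Cost per person:
3 x $6 = $18
Group total:
6 x $18 = $108

$108


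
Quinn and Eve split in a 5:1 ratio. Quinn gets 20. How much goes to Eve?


Find the multiplier:
20 / 5 = 4
Apply to Eve's share:
1 x 4 = 4

4


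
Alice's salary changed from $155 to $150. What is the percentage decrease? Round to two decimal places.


Find the absolute change:
|150 - 155| = 5
Divide by original and multiply by 100:
5 / 155 x 100 = 3.2258...% ≈ 3.23%

3.23%


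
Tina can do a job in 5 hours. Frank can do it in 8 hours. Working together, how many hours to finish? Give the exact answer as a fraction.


Tina's rate: 1/5 of the job per hour
Frank's rate: 1/8 of the job per hour
Combined rate: 1/5 + 1/8 = 13/40 per hour
Time = 1 / (13/40) = 40/13 hours (≈ 3.08 hours)

40/13 hours


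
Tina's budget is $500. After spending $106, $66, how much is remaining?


Add up expenses:
$106 + $66 = $172
Subtract from budget:
$500 - $172 = $328

$328


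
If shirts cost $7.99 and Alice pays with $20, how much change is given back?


Start with the amount paid:
$20
Subtract the price:
$20 - $7.99 = $12.01

$12.01


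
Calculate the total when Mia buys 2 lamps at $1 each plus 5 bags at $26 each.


Cost of lamps:
2 x $1 = $2
Cost of bags:
5 x $26 = $130
Add both:
$2 + $130 = $132

$132


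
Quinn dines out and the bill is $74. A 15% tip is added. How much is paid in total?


Calculate the tip:
15% of $74 = $11.10
Add tip to meal cost:
$74 + $11.10 = $85.10

$85.10


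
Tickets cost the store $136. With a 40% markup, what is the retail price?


Calculate the markup amount:
40% of $136 = $54.40
Add to cost:
$136 + $54.40 = $190.40

$190.40


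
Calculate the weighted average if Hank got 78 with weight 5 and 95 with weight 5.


Weighted sum:
5 x 78 + 5 x 95 = 865
Total weight:
5 + 5 = 10
Weighted average:
865 / 10 = 86.5

86.5


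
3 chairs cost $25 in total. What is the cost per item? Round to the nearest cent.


Total cost: $25
Number of items: 3
Unit price: $25 / 3 = $8.3333... ≈ $8.33

$8.33


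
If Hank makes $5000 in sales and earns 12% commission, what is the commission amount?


Convert rate to decimal:
12% = 0.12
Multiply by sales:
$5000 x 0.12 = $600

$600


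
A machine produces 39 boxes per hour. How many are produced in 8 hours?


Production rate: 39 boxes per hour
Time: 8 hours
Total: 39 x 8 = 312 boxes

312 boxes


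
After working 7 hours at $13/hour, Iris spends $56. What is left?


Calculate earnings:
7 x $13 = $91
Subtract spending:
$91 - $56 = $35

$35


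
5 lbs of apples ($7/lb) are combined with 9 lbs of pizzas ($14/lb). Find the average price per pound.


Cost of apples:
5 x $7 = $35
Cost of pizzas:
9 x $14 = $126
Total cost: $35 + $126 = $161
Total weight: 14 lbs
Average: $161 / 14 = $11.50/lb

$11.50/lb


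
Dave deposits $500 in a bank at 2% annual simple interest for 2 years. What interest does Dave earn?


Use the formula I = P x R x T / 100
P x R x T = 500 x 2 x 2 = 2000
I = 2000 / 100 = $20

$20


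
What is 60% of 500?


Convert percentage to decimal:
60% = 0.6
Multiply:
500 x 0.6 = 300

300


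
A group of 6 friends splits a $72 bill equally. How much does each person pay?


Total bill: $72
Number of people: 6
Each pays: $72 / 6 = $12

$12


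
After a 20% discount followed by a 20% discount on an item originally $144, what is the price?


First discount:
20% of $144 = $28.80
Price after first discount:
$144 - $28.80 = $115.20
Second discount:
20% of $115.20 = $23.04
Final price:
$115.20 - $23.04 = $92.16

$92.16


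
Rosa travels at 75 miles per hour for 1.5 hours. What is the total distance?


Use the formula: distance = speed x time
Speed = 75 mph, Time = 1.5 hours
75 x 1.5 = 112.5 miles

112.5 miles


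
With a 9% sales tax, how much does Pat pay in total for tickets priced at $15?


Calculate the tax:
9% of $15 = $1.35
Add tax to price:
$15 + $1.35 = $16.35

$16.35


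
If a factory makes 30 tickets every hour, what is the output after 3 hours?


Production rate: 30 tickets per hour
Time: 3 hours
Total: 30 x 3 = 90 tickets

90 tickets


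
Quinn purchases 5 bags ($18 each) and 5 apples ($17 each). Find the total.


Cost of bags:
5 x $18 = $90
Cost of apples:
5 x $17 = $85
Add both:
$90 + $85 = $175

$175


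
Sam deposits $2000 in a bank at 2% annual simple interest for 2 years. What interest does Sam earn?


Use the formula I = P x R x T / 100
P x R x T = 2000 x 2 x 2 = 8000
I = 8000 / 100 = $80

$80


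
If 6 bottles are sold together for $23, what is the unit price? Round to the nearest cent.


Total cost: $23
Number of items: 6
Unit price: $23 / 6 = $3.8333... ≈ $3.83

$3.83


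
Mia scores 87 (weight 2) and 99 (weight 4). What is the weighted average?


Weighted sum:
2 x 87 + 4 x 99 = 570
Total weight:
2 + 4 = 6
Weighted average:
570 / 6 = 95

95


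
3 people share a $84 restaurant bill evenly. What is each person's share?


Total bill: $84
Number of people: 3
Each pays: $84 / 3 = $28

$28


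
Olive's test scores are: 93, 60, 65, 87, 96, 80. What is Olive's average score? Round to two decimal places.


Add the scores:
93 + 60 + 65 + 87 + 96 + 80 = 481
Divide by the number of tests:
481 / 6 = 80.1666... ≈ 80.17

80.17


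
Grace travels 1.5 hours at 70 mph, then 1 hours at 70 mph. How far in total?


Leg 1 distance:
70 x 1.5 = 105 miles
Leg 2 distance:
70 x 1 = 70 miles
Total distance:
105 + 70 = 175 miles

175 miles


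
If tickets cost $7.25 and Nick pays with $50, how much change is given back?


Start with the amount paid:
$50
Subtract the price:
$50 - $7.25 = $42.75

$42.75


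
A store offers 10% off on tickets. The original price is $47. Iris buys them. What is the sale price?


Calculate the discount amount:
10% of $47 = $4.70
Subtract from original:
$47 - $4.70 = $42.30

$42.30


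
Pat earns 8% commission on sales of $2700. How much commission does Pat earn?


Convert rate to decimal:
8% = 0.08
Multiply by sales:
$2700 x 0.08 = $216

$216


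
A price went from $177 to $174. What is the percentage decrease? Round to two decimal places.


Find the absolute change:
|174 - 177| = 3
Divide by original and multiply by 100:
3 / 177 x 100 = 1.6949...% ≈ 1.69%

1.69%


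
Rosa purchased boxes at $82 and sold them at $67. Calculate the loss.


Selling price = $67
Cost price = $82
Loss = cost price - selling price:
Loss = $82 - $67 = $15

$15


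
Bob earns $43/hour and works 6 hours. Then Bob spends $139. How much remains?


Calculate earnings:
6 x $43 = $258
Subtract spending:
$258 - $139 = $119

$119


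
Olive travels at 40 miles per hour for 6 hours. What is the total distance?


Use the formula: distance = speed x time
Speed = 40 mph, Time = 6 hours
40 x 6 = 240 miles

240 miles


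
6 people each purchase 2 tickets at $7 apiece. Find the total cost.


Cost per person:
2 x $7 = $14
Group total:
6 x $14 = $84

$84


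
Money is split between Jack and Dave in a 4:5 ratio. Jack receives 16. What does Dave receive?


Find the multiplier:
16 / 4 = 4
Apply to Dave's share:
5 x 4 = 20

20


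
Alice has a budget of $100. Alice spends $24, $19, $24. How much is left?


Add up expenses:
$24 + $19 + $24 = $67
Subtract from budget:
$100 - $67 = $33

$33


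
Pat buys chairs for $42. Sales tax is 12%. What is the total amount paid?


Calculate the tax:
12% of $42 = $5.04
Add tax to price:
$42 + $5.04 = $47.04

$47.04


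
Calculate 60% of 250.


Convert percentage to decimal:
60% = 0.6
Multiply:
250 x 0.6 = 150

150


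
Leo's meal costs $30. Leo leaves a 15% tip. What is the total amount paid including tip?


Calculate the tip:
15% of $30 = $4.50
Add tip to meal cost:
$30 + $4.50 = $34.50

$34.50


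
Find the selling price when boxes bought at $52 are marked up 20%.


Calculate the markup amount:
20% of $52 = $10.40
Add to cost:
$52 + $10.40 = $62.40

$62.40


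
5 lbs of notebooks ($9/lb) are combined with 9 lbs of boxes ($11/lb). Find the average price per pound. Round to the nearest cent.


Cost of notebooks:
5 x $9 = $45
Cost of boxes:
9 x $11 = $99
Total cost: $45 + $99 = $144
Total weight: 14 lbs
Average: $144 / 14 = $10.2857... ≈ $10.29/lb

$10.29/lb


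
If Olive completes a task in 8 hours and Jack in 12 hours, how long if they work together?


Olive's rate: 1/8 of the job per hour
Jack's rate: 1/12 of the job per hour
Combined rate: 1/8 + 1/12 = 5/24 per hour
Time = 1 / (5/24) = 24/5 = 4.8 hours

4.8 hours


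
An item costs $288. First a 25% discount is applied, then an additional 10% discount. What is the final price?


First discount:
25% of $288 = $72
Price after first discount:
$288 - $72 = $216
Second discount:
10% of $216 = $21.60
Final price:
$216 - $21.60 = $194.40

$194.40


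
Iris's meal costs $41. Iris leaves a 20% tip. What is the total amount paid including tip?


Calculate the tip:
20% of $41 = $8.20
Add tip to meal cost:
$41 + $8.20 = $49.20

$49.20


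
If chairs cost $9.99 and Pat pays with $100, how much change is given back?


Start with the amount paid:
$100
Subtract the price:
$100 - $9.99 = $90.01

$90.01


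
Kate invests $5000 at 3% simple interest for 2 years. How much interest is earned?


Use the formula I = P x R x T / 100
P x R x T = 5000 x 3 x 2 = 30000
I = 30000 / 100 = $300

$300


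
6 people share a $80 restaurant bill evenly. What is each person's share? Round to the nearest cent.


Total bill: $80
Number of people: 6
Each pays: $80 / 6 = $13.3333... ≈ $13.33

$13.33


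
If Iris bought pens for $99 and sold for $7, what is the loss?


Selling price = $7
Cost price = $99
Loss = cost price - selling price:
Loss = $99 - $7 = $92

$92


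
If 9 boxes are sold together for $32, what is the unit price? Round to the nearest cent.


Total cost: $32
Number of items: 9
Unit price: $32 / 9 = $3.5555... ≈ $3.56

$3.56


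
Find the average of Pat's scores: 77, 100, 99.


Add the scores:
77 + 100 + 99 = 276
Divide by the number of tests:
276 / 3 = 92

92


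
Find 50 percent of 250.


Convert percentage to decimal:
50% = 0.5
Multiply:
250 x 0.5 = 125

125


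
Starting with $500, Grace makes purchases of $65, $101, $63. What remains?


Add up expenses:
$65 + $101 + $63 = $229
Subtract from budget:
$500 - $229 = $271

$271


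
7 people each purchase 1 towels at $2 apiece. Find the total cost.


Cost per person:
1 x $2 = $2
Group total:
7 x $2 = $14

$14


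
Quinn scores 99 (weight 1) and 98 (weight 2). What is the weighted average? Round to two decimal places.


Weighted sum:
1 x 99 + 2 x 98 = 295
Total weight:
1 + 2 = 3
Weighted average:
295 / 3 = 98.3333... ≈ 98.33

98.33


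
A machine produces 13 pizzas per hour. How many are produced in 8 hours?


Production rate: 13 pizzas per hour
Time: 8 hours
Total: 13 x 8 = 104 pizzas

104 pizzas


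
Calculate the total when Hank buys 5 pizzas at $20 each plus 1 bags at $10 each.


Cost of pizzas:
5 x $20 = $100
Cost of bags:
1 x $10 = $10
Add both:
$100 + $10 = $110

$110


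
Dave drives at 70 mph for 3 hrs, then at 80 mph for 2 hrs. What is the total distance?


Leg 1 distance:
70 x 3 = 210 miles
Leg 2 distance:
80 x 2 = 160 miles
Total distance:
210 + 160 = 370 miles

370 miles


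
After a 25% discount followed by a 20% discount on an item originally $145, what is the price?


First discount:
25% of $145 = $36.25
Price after first discount:
$145 - $36.25 = $108.75
Second discount:
20% of $108.75 = $21.75
Final price:
$108.75 - $21.75 = $87

$87


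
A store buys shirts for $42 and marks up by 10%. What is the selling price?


Calculate the markup amount:
10% of $42 = $4.20
Add to cost:
$42 + $4.20 = $46.20

$46.20


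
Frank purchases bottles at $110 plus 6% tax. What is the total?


Calculate the tax:
6% of $110 = $6.60
Add tax to price:
$110 + $6.60 = $116.60

$116.60


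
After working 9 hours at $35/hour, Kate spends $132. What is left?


Calculate earnings:
9 x $35 = $315
Subtract spending:
$315 - $132 = $183

$183


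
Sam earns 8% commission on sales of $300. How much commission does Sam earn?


Convert rate to decimal:
8% = 0.08
Multiply by sales:
$300 x 0.08 = $24

$24


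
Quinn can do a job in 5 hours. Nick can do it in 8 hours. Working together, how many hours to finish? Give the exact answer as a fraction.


Quinn's rate: 1/5 of the job per hour
Nick's rate: 1/8 of the job per hour
Combined rate: 1/5 + 1/8 = 13/40 per hour
Time = 1 / (13/40) = 40/13 hours (≈ 3.08 hours)

40/13 hours


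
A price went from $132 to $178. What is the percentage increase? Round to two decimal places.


Find the absolute change:
|178 - 132| = 46
Divide by original and multiply by 100:
46 / 132 x 100 = 34.8484...% ≈ 34.85%

34.85%


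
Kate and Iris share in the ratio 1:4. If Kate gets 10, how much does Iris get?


Find the multiplier:
10 / 1 = 10
Apply to Iris's share:
4 x 10 = 40

40


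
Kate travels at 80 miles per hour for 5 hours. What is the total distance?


Use the formula: distance = speed x time
Speed = 80 mph, Time = 5 hours
80 x 5 = 400 miles

400 miles


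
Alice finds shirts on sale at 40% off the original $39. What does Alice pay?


Calculate the discount amount:
40% of $39 = $15.60
Subtract from original:
$39 - $15.60 = $23.40

$23.40


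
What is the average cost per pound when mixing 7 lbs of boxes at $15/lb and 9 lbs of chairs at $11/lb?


Cost of boxes:
7 x $15 = $105
Cost of chairs:
9 x $11 = $99
Total cost: $105 + $99 = $204
Total weight: 16 lbs
Average: $204 / 16 = $12.75/lb

$12.75/lb


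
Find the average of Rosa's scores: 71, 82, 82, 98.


Add the scores:
71 + 82 + 82 + 98 = 333
Divide by the number of tests:
333 / 4 = 83.25

83.25


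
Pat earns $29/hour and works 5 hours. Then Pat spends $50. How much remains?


Calculate earnings:
5 x $29 = $145
Subtract spending:
$145 - $50 = $95

$95


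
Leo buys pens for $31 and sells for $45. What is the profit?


Selling price = $45
Cost price = $31
Profit = selling price - cost price:
Profit = $45 - $31 = $14

$14


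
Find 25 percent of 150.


Convert percentage to decimal:
25% = 0.25
Multiply:
150 x 0.25 = 37.5

37.5


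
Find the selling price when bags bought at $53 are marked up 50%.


Calculate the markup amount:
50% of $53 = $26.50
Add to cost:
$53 + $26.50 = $79.50

$79.50


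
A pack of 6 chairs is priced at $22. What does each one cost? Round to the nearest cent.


Total cost: $22
Number of items: 6
Unit price: $22 / 6 = $3.6666... ≈ $3.67

$3.67


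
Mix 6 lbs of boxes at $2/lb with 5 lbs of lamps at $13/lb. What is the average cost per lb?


Cost of boxes:
6 x $2 = $12
Cost of lamps:
5 x $13 = $65
Total cost: $12 + $65 = $77
Total weight: 11 lbs
Average: $77 / 11 = $7/lb

$7/lb


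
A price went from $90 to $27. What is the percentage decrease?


Find the absolute change:
|27 - 90| = 63
Divide by original and multiply by 100:
63 / 90 x 100 = 70%

70%


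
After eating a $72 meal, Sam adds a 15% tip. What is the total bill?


Calculate the tip:
15% of $72 = $10.80
Add tip to meal cost:
$72 + $10.80 = $82.80

$82.80


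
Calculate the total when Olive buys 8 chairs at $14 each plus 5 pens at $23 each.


Cost of chairs:
8 x $14 = $112
Cost of pens:
5 x $23 = $115
Add both:
$112 + $115 = $227

$227


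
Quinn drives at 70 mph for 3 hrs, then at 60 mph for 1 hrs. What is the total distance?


Leg 1 distance:
70 x 3 = 210 miles
Leg 2 distance:
60 x 1 = 60 miles
Total distance:
210 + 60 = 270 miles

270 miles


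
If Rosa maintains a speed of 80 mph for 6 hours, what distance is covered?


Use the formula: distance = speed x time
Speed = 80 mph, Time = 6 hours
80 x 6 = 480 miles

480 miles


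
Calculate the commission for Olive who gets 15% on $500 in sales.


Convert rate to decimal:
15% = 0.15
Multiply by sales:
$500 x 0.15 = $75

$75


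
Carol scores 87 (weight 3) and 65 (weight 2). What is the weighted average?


Weighted sum:
3 x 87 + 2 x 65 = 391
Total weight:
3 + 2 = 5
Weighted average:
391 / 5 = 78.2

78.2


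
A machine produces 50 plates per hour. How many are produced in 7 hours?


Production rate: 50 plates per hour
Time: 7 hours
Total: 50 x 7 = 350 plates

350 plates


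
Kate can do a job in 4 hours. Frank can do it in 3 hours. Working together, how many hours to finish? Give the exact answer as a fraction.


Kate's rate: 1/4 of the job per hour
Frank's rate: 1/3 of the job per hour
Combined rate: 1/4 + 1/3 = 7/12 per hour
Time = 1 / (7/12) = 12/7 hours (≈ 1.71 hours)

12/7 hours


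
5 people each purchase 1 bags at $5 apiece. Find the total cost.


Cost per person:
1 x $5 = $5
Group total:
5 x $5 = $25

$25


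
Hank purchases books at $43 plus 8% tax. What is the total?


Calculate the tax:
8% of $43 = $3.44
Add tax to price:
$43 + $3.44 = $46.44

$46.44


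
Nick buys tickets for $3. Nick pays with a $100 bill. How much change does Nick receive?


Start with the amount paid:
$100
Subtract the price:
$100 - $3 = $97

$97


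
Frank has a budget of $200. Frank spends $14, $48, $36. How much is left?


Add up expenses:
$14 + $48 + $36 = $98
Subtract from budget:
$200 - $98 = $102

$102


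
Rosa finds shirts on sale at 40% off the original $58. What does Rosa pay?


Calculate the discount amount:
40% of $58 = $23.20
Subtract from original:
$58 - $23.20 = $34.80

$34.80


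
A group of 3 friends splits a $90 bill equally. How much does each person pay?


Total bill: $90
Number of people: 3
Each pays: $90 / 3 = $30

$30


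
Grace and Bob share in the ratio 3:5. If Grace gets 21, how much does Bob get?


Find the multiplier:
21 / 3 = 7
Apply to Bob's share:
5 x 7 = 35

35


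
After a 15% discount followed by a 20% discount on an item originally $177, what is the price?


First discount:
15% of $177 = $26.55
Price after first discount:
$177 - $26.55 = $150.45
Second discount:
20% of $150.45 = $30.09
Final price:
$150.45 - $30.09 = $120.36

$120.36


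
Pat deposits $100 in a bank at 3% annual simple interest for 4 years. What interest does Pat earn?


Use the formula I = P x R x T / 100
P x R x T = 100 x 3 x 4 = 1200
I = 1200 / 100 = $12

$12


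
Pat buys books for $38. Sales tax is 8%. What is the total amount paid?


Calculate the tax:
8% of $38 = $3.04
Add tax to price:
$38 + $3.04 = $41.04

$41.04


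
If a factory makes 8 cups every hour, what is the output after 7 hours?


Production rate: 8 cups per hour
Time: 7 hours
Total: 8 x 7 = 56 cups

56 cups


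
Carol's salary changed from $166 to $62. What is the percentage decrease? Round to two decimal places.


Find the absolute change:
|62 - 166| = 104
Divide by original and multiply by 100:
104 / 166 x 100 = 62.6506...% ≈ 62.65%

62.65%


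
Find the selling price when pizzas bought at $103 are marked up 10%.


Calculate the markup amount:
10% of $103 = $10.30
Add to cost:
$103 + $10.30 = $113.30

$113.30


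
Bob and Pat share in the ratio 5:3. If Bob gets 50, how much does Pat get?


Find the multiplier:
50 / 5 = 10
Apply to Pat's share:
3 x 10 = 30

30


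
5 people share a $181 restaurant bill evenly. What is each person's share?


Total bill: $181
Number of people: 5
Each pays: $181 / 5 = $36.20

$36.20


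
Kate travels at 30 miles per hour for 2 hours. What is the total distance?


Use the formula: distance = speed x time
Speed = 30 mph, Time = 2 hours
30 x 2 = 60 miles

60 miles


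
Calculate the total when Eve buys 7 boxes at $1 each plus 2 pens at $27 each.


Cost of boxes:
7 x $1 = $7
Cost of pens:
2 x $27 = $54
Add both:
$7 + $54 = $61

$61


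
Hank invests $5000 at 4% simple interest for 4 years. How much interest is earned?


Use the formula I = P x R x T / 100
P x R x T = 5000 x 4 x 4 = 80000
I = 80000 / 100 = $800

$800


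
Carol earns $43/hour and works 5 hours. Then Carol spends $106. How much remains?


Calculate earnings:
5 x $43 = $215
Subtract spending:
$215 - $106 = $109

$109


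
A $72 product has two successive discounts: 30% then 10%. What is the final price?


First discount:
30% of $72 = $21.60
Price after first discount:
$72 - $21.60 = $50.40
Second discount:
10% of $50.40 = $5.04
Final price:
$50.40 - $5.04 = $45.36

$45.36


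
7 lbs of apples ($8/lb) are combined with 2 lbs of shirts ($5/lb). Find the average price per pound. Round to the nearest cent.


Cost of apples:
7 x $8 = $56
Cost of shirts:
2 x $5 = $10
Total cost: $56 + $10 = $66
Total weight: 9 lbs
Average: $66 / 9 = $7.3333... ≈ $7.33/lb

$7.33/lb


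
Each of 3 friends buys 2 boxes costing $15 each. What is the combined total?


Cost per person:
2 x $15 = $30
Group total:
3 x $30 = $90

$90


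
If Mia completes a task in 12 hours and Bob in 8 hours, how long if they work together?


Mia's rate: 1/12 of the job per hour
Bob's rate: 1/8 of the job per hour
Combined rate: 1/12 + 1/8 = 5/24 per hour
Time = 1 / (5/24) = 24/5 = 4.8 hours

4.8 hours


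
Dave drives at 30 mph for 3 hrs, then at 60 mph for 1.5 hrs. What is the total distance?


Leg 1 distance:
30 x 3 = 90 miles
Leg 2 distance:
60 x 1.5 = 90 miles
Total distance:
90 + 90 = 180 miles

180 miles


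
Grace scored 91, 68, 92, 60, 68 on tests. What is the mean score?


Add the scores:
91 + 68 + 92 + 60 + 68 = 379
Divide by the number of tests:
379 / 5 = 75.8

75.8


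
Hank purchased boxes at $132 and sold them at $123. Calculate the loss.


Selling price = $123
Cost price = $132
Loss = cost price - selling price:
Loss = $132 - $123 = $9

$9


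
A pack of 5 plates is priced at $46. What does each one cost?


Total cost: $46
Number of items: 5
Unit price: $46 / 5 = $9.20

$9.20


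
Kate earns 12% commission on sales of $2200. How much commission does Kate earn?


Convert rate to decimal:
12% = 0.12
Multiply by sales:
$2200 x 0.12 = $264

$264


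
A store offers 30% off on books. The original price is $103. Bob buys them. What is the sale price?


Calculate the discount amount:
30% of $103 = $30.90
Subtract from original:
$103 - $30.90 = $72.10

$72.10


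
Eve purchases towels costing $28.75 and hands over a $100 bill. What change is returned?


Start with the amount paid:
$100
Subtract the price:
$100 - $28.75 = $71.25

$71.25


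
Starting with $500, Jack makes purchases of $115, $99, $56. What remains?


Add up expenses:
$115 + $99 + $56 = $270
Subtract from budget:
$500 - $270 = $230

$230


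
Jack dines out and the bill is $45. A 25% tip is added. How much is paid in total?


Calculate the tip:
25% of $45 = $11.25
Add tip to meal cost:
$45 + $11.25 = $56.25

$56.25


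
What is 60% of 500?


Convert percentage to decimal:
60% = 0.6
Multiply:
500 x 0.6 = 300

300


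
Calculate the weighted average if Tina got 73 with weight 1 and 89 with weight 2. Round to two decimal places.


Weighted sum:
1 x 73 + 2 x 89 = 251
Total weight:
1 + 2 = 3
Weighted average:
251 / 3 = 83.6666... ≈ 83.67

83.67


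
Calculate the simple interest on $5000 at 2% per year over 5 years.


Use the formula I = P x R x T / 100
P x R x T = 5000 x 2 x 5 = 50000
I = 50000 / 100 = $500

$500


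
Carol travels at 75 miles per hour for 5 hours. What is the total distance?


Use the formula: distance = speed x time
Speed = 75 mph, Time = 5 hours
75 x 5 = 375 miles

375 miles


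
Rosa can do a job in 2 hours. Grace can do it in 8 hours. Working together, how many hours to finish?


Rosa's rate: 1/2 of the job per hour
Grace's rate: 1/8 of the job per hour
Combined rate: 1/2 + 1/8 = 5/8 per hour
Time = 1 / (5/8) = 8/5 = 1.6 hours

1.6 hours


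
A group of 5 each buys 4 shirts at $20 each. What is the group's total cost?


Cost per person:
4 x $20 = $80
Group total:
5 x $80 = $400

$400


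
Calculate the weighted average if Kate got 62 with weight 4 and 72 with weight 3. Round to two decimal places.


Weighted sum:
4 x 62 + 3 x 72 = 464
Total weight:
4 + 3 = 7
Weighted average:
464 / 7 = 66.2857... ≈ 66.29

66.29


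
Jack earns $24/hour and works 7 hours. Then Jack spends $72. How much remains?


Calculate earnings:
7 x $24 = $168
Subtract spending:
$168 - $72 = $96

$96


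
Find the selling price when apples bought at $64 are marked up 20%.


Calculate the markup amount:
20% of $64 = $12.80
Add to cost:
$64 + $12.80 = $76.80

$76.80


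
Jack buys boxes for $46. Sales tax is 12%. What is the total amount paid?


Calculate the tax:
12% of $46 = $5.52
Add tax to price:
$46 + $5.52 = $51.52

$51.52


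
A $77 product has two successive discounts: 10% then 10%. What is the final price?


First discount:
10% of $77 = $7.70
Price after first discount:
$77 - $7.70 = $69.30
Second discount:
10% of $69.30 = $6.93
Final price:
$69.30 - $6.93 = $62.37

$62.37


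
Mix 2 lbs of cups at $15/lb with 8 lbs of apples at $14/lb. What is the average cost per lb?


Cost of cups:
2 x $15 = $30
Cost of apples:
8 x $14 = $112
Total cost: $30 + $112 = $142
Total weight: 10 lbs
Average: $142 / 10 = $14.20/lb

$14.20/lb


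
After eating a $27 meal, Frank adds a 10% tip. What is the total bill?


Calculate the tip:
10% of $27 = $2.70
Add tip to meal cost:
$27 + $2.70 = $29.70

$29.70


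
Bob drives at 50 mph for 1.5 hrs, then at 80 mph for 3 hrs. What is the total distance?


Leg 1 distance:
50 x 1.5 = 75 miles
Leg 2 distance:
80 x 3 = 240 miles
Total distance:
75 + 240 = 315 miles

315 miles


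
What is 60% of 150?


Convert percentage to decimal:
60% = 0.6
Multiply:
150 x 0.6 = 90

90


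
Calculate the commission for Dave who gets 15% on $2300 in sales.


Convert rate to decimal:
15% = 0.15
Multiply by sales:
$2300 x 0.15 = $345

$345


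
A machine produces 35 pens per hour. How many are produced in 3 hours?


Production rate: 35 pens per hour
Time: 3 hours
Total: 35 x 3 = 105 pens

105 pens


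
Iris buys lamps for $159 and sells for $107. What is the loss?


Selling price = $107
Cost price = $159
Loss = cost price - selling price:
Loss = $159 - $107 = $52

$52


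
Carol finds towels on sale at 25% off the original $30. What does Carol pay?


Calculate the discount amount:
25% of $30 = $7.50
Subtract from original:
$30 - $7.50 = $22.50

$22.50


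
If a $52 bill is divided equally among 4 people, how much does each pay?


Total bill: $52
Number of people: 4
Each pays: $52 / 4 = $13

$13


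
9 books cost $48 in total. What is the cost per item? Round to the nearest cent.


Total cost: $48
Number of items: 9
Unit price: $48 / 9 = $5.3333... ≈ $5.33

$5.33


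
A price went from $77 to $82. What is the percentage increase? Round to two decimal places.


Find the absolute change:
|82 - 77| = 5
Divide by original and multiply by 100:
5 / 77 x 100 = 6.4935...% ≈ 6.49%

6.49%


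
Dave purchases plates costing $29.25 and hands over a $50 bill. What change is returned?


Start with the amount paid:
$50
Subtract the price:
$50 - $29.25 = $20.75

$20.75


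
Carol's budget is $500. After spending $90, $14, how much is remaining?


Add up expenses:
$90 + $14 = $104
Subtract from budget:
$500 - $104 = $396

$396


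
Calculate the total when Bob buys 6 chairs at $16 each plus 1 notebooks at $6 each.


Cost of chairs:
6 x $16 = $96
Cost of notebooks:
1 x $6 = $6
Add both:
$96 + $6 = $102

$102


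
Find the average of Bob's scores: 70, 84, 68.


Add the scores:
70 + 84 + 68 = 222
Divide by the number of tests:
222 / 3 = 74

74


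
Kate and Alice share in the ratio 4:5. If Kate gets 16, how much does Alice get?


Find the multiplier:
16 / 4 = 4
Apply to Alice's share:
5 x 4 = 20

20


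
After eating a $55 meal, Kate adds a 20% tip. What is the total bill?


Calculate the tip:
20% of $55 = $11
Add tip to meal cost:
$55 + $11 = $66

$66
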